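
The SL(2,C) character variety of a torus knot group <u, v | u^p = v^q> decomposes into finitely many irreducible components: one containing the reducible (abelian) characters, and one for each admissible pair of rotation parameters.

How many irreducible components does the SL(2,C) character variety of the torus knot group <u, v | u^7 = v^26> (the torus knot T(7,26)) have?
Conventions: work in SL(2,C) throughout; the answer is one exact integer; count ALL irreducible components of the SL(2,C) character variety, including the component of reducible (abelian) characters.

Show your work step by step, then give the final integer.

For T(7,26): irreducibility forces the central element u^7 = v^26 to one of +I, -I.
So on each irreducible component the traces are pinned: tr(u) = 2*cos(pi*alpha/7) with 1 <= alpha <= 6, tr(v) = 2*cos(pi*beta/26) with 1 <= beta <= 25.
u^7 = (-1)^alpha I and v^26 = (-1)^beta I must agree, so alpha and beta have equal parity.
Enumerate parity-matched pairs: 3*13 odd-odd plus 3*12 even-even gives 75.
Total: 75 irreducible-character components + 1 reducible (abelian) component = 76.

76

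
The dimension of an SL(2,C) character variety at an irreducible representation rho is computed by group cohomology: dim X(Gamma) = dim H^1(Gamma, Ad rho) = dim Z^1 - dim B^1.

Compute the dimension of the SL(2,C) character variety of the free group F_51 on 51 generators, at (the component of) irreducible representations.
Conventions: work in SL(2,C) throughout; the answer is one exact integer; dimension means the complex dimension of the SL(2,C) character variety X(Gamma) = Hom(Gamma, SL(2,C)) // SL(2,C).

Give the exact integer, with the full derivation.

150

Here Gamma is free of rank 51 — no relator constrains a cocycle.
A cocycle picks one sl_2 vector per generator freely, giving dim Z^1 = 3*51 = 153.
At an irreducible rho the centralizer of the image in sl_2 is 0, so the coboundary map sl_2 -> Z^1 is injective: dim B^1 = 3.
Therefore dim X = 153 - 3 = 150.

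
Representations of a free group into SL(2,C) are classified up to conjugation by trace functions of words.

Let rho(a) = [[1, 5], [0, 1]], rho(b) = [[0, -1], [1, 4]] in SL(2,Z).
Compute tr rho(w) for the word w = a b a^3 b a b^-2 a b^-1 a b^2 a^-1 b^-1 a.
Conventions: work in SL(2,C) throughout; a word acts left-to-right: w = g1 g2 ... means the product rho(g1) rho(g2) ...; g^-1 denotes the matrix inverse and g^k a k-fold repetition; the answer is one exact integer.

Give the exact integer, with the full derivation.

411602

rho(a) = [[1, 5], [0, 1]]
... * rho(b) = [[0, -1], [1, 4]]  ->  [[5, 19], [1, 4]]
... * rho(a) = [[1, 5], [0, 1]]  ->  [[5, 44], [1, 9]]
... * rho(a) = [[1, 5], [0, 1]]  ->  [[5, 69], [1, 14]]
... * rho(a) = [[1, 5], [0, 1]]  ->  [[5, 94], [1, 19]]
... * rho(b) = [[0, -1], [1, 4]]  ->  [[94, 371], [19, 75]]
... * rho(a) = [[1, 5], [0, 1]]  ->  [[94, 841], [19, 170]]
... * rho(b^-1) = [[4, 1], [-1, 0]]  ->  [[-465, 94], [-94, 19]]
... * rho(b^-1) = [[4, 1], [-1, 0]]  ->  [[-1954, -465], [-395, -94]]
... * rho(a) = [[1, 5], [0, 1]]  ->  [[-1954, -10235], [-395, -2069]]
... * rho(b^-1) = [[4, 1], [-1, 0]]  ->  [[2419, -1954], [489, -395]]
... * rho(a) = [[1, 5], [0, 1]]  ->  [[2419, 10141], [489, 2050]]
... * rho(b) = [[0, -1], [1, 4]]  ->  [[10141, 38145], [2050, 7711]]
... * rho(b) = [[0, -1], [1, 4]]  ->  [[38145, 142439], [7711, 28794]]
... * rho(a^-1) = [[1, -5], [0, 1]]  ->  [[38145, -48286], [7711, -9761]]
... * rho(b^-1) = [[4, 1], [-1, 0]]  ->  [[200866, 38145], [40605, 7711]]
... * rho(a) = [[1, 5], [0, 1]]  ->  [[200866, 1042475], [40605, 210736]]
tr = 200866 + 210736 = 411602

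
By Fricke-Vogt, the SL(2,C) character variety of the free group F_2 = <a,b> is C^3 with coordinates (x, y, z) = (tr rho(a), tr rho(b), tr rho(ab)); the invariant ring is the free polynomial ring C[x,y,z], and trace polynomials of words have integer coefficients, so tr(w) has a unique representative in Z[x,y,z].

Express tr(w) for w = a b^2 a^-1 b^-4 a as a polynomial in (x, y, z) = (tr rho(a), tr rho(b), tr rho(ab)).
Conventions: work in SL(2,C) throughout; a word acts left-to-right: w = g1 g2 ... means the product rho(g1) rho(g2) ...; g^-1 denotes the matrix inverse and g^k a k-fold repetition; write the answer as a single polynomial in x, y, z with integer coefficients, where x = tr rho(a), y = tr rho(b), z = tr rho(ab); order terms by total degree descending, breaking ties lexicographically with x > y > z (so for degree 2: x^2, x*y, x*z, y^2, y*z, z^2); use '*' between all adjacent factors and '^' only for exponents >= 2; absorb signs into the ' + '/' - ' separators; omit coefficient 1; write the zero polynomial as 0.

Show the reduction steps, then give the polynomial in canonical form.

next, trace(a b^2) = trace(b)*trace(a b) - trace(a)  (reduce the b square) = y*z - x
next, trace(b^2) = trace(b)*trace(b) - trace(1)  (reduce the b square) = y^2 - 2
trace(b a^2 b) = trace(a)*trace(b^2 a) - trace(b^2)  (reduce the a square) = x*y*z - x^2 - y^2 + 2
next, trace(b a^2) = trace(a)*trace(b a) - trace(b)  (reduce the a square) = x*z - y
trace(b a^2 b^2) = trace(b)*trace(b a^2 b) - trace(b a^2)  (reduce the b square) = x*y^2*z - x^2*y - y^3 - x*z + 3*y
trace(a b a b) = trace(a b)*trace(a b) - trace(1)  (split on a) = z^2 - 2
trace(b^2 a b a) = trace(b)*trace(a b a b) - trace(a b a)  (reduce the b square) = y*z^2 - x*z - y
and trace(b^2 a b) = trace(b)*trace(b a b) - trace(b a)  (reduce the b square) = y^2*z - x*y - z
and trace(b a^2 b^2 a) = trace(a)*trace(b^2 a b a) - trace(b^2 a b)  (reduce the a square) = x*y*z^2 - x^2*z - y^2*z + z
next, trace(a^2 b^2 a^-1 b) = trace(b a^2 b^2)*trace(a) - trace(b a^2 b^2 a)  (eliminate a^-1) = x^2*y^2*z - x^3*y - x*y^3 - x*y*z^2 + y^2*z + 3*x*y - z
and trace(b^-1 a^2 b^2 a^-1) = trace(a^2 b^2 a^-1)*trace(b) - trace(a^2 b^2 a^-1 b)  (eliminate b^-1) = -x^2*y^2*z + x^3*y + x*y^3 + x*y*z^2 - 4*x*y + z
trace(b^-1 a^2 b^2 a^-1 b^-1) = trace(b^-1 a^2 b^2 a^-1)*trace(b) - trace(b^-1 a^2 b^2 a^-1 b)  (eliminate b^-1) = -x^2*y^3*z + x^3*y^2 + x*y^4 + x*y^2*z^2 - 4*x*y^2 + x
and trace(b^-2 a^2 b^2 a^-1 b^-1) = trace(b^-1 a^2 b^2 a^-1 b^-1)*trace(b) - trace(b^-1 a^2 b^2 a^-1)  (eliminate b^-1) = -x^2*y^4*z + x^3*y^3 + x*y^5 + x*y^3*z^2 + x^2*y^2*z - x^3*y - 5*x*y^3 - x*y*z^2 + 5*x*y - z
and trace(a b^2 a^-1 b^-4 a) = trace(b^-2 a^2 b^2 a^-1 b^-1)*trace(b) - trace(b^-2 a^2 b^2 a^-1)  (eliminate b^-1) = -x^2*y^5*z + x^3*y^4 + x*y^6 + x*y^4*z^2 + 2*x^2*y^3*z - 2*x^3*y^2 - 6*x*y^4 - 2*x*y^2*z^2 + 9*x*y^2 - y*z - x

-x^2*y^5*z + x^3*y^4 + x*y^6 + x*y^4*z^2 + 2*x^2*y^3*z - 2*x^3*y^2 - 6*x*y^4 - 2*x*y^2*z^2 + 9*x*y^2 - y*z - x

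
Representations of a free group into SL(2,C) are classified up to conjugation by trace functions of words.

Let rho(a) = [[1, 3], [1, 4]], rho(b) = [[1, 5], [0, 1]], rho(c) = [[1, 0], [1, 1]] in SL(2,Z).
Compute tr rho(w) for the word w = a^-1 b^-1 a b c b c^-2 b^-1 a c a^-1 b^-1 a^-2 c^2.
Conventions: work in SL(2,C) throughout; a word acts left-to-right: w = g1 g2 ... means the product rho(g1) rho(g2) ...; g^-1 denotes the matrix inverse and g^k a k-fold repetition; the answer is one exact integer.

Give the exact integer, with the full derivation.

2879302

rho(a^-1) = [[4, -3], [-1, 1]]
... * rho(b^-1) = [[1, -5], [0, 1]]  ->  [[4, -23], [-1, 6]]
... * rho(a) = [[1, 3], [1, 4]]  ->  [[-19, -80], [5, 21]]
... * rho(b) = [[1, 5], [0, 1]]  ->  [[-19, -175], [5, 46]]
... * rho(c) = [[1, 0], [1, 1]]  ->  [[-194, -175], [51, 46]]
... * rho(b) = [[1, 5], [0, 1]]  ->  [[-194, -1145], [51, 301]]
... * rho(c^-1) = [[1, 0], [-1, 1]]  ->  [[951, -1145], [-250, 301]]
... * rho(c^-1) = [[1, 0], [-1, 1]]  ->  [[2096, -1145], [-551, 301]]
... * rho(b^-1) = [[1, -5], [0, 1]]  ->  [[2096, -11625], [-551, 3056]]
... * rho(a) = [[1, 3], [1, 4]]  ->  [[-9529, -40212], [2505, 10571]]
... * rho(c) = [[1, 0], [1, 1]]  ->  [[-49741, -40212], [13076, 10571]]
... * rho(a^-1) = [[4, -3], [-1, 1]]  ->  [[-158752, 109011], [41733, -28657]]
... * rho(b^-1) = [[1, -5], [0, 1]]  ->  [[-158752, 902771], [41733, -237322]]
... * rho(a^-1) = [[4, -3], [-1, 1]]  ->  [[-1537779, 1379027], [404254, -362521]]
... * rho(a^-1) = [[4, -3], [-1, 1]]  ->  [[-7530143, 5992364], [1979537, -1575283]]
... * rho(c) = [[1, 0], [1, 1]]  ->  [[-1537779, 5992364], [404254, -1575283]]
... * rho(c) = [[1, 0], [1, 1]]  ->  [[4454585, 5992364], [-1171029, -1575283]]
tr = 4454585 + -1575283 = 2879302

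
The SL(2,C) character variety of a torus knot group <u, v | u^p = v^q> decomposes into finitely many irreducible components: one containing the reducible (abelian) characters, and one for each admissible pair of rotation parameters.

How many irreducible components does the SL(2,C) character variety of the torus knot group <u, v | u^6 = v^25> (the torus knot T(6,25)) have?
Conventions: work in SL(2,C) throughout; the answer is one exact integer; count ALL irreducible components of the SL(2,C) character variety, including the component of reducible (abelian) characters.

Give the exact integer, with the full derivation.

61

In the torus knot group T(6,25), u^6 = v^25 is central, so an irreducible representation sends it to +I or -I (Schur).
This locks tr(u) to 2*cos(pi*alpha/6), alpha in 1..5, and tr(v) to 2*cos(pi*beta/25), beta in 1..24, on each component of irreducible characters.
Consistency of u^6 = (-1)^alpha I with v^25 = (-1)^beta I forces alpha = beta (mod 2).
Counting: 3 odd alphas x 12 odd betas + 2 even alphas x 12 even betas = 36 + 24 = 60.
Total: 60 irreducible-character components + 1 reducible (abelian) component = 61.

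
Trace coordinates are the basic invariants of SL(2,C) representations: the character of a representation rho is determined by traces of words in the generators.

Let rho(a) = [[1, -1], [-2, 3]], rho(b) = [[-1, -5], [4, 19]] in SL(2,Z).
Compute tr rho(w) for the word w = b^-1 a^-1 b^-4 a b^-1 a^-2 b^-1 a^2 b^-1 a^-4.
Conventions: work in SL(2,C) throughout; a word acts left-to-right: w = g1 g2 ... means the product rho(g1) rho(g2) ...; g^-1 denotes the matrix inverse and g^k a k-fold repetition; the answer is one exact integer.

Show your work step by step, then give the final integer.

rho(b^-1) = [[19, 5], [-4, -1]]
... * rho(a^-1) = [[3, 1], [2, 1]]  ->  [[67, 24], [-14, -5]]
... * rho(b^-1) = [[19, 5], [-4, -1]]  ->  [[1177, 311], [-246, -65]]
... * rho(b^-1) = [[19, 5], [-4, -1]]  ->  [[21119, 5574], [-4414, -1165]]
... * rho(b^-1) = [[19, 5], [-4, -1]]  ->  [[378965, 100021], [-79206, -20905]]
... * rho(b^-1) = [[19, 5], [-4, -1]]  ->  [[6800251, 1794804], [-1421294, -375125]]
... * rho(a) = [[1, -1], [-2, 3]]  ->  [[3210643, -1415839], [-671044, 295919]]
... * rho(b^-1) = [[19, 5], [-4, -1]]  ->  [[66665573, 17469054], [-13933512, -3651139]]
... * rho(a^-1) = [[3, 1], [2, 1]]  ->  [[234934827, 84134627], [-49102814, -17584651]]
... * rho(a^-1) = [[3, 1], [2, 1]]  ->  [[873073735, 319069454], [-182477744, -66687465]]
... * rho(b^-1) = [[19, 5], [-4, -1]]  ->  [[15312123149, 4046299221], [-3200327276, -845701255]]
... * rho(a) = [[1, -1], [-2, 3]]  ->  [[7219524707, -3173225486], [-1508924766, 663223511]]
... * rho(a) = [[1, -1], [-2, 3]]  ->  [[13565975679, -16739201165], [-2835371788, 3498595299]]
... * rho(b^-1) = [[19, 5], [-4, -1]]  ->  [[324710342561, 84569079560], [-67866445168, -17675454239]]
... * rho(a^-1) = [[3, 1], [2, 1]]  ->  [[1143269186803, 409279422121], [-238950243982, -85541899407]]
... * rho(a^-1) = [[3, 1], [2, 1]]  ->  [[4248366404651, 1552548608924], [-887934530760, -324492143389]]
... * rho(a^-1) = [[3, 1], [2, 1]]  ->  [[15850196431801, 5800915013575], [-3312787879058, -1212426674149]]
... * rho(a^-1) = [[3, 1], [2, 1]]  ->  [[59152419322553, 21651111445376], [-12363216985472, -4525214553207]]
tr = 59152419322553 + -4525214553207 = 54627204769346

54627204769346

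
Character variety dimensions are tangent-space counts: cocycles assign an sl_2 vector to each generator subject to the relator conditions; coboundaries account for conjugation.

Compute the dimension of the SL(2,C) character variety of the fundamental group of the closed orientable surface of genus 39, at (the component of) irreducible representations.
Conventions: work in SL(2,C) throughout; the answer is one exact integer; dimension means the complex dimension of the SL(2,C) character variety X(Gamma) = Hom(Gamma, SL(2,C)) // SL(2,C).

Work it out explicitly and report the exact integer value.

The genus-39 surface group: 2g = 78 generators, one relator prod [a_i, b_i].
A cocycle assigns one sl_2 vector per generator subject to the relator condition d_2(z) = 0: dim of the unconstrained space is 3*2g = 234.
H^2 = coker(d_2) is dual to H^0 = 0 at irreducible rho (Poincare duality), so d_2 is onto: dim Z^1 = 231.
As always at irreducible rho, dim B^1 = 3.
dim H^1 = 231 - 3 = 228 = dim X.

228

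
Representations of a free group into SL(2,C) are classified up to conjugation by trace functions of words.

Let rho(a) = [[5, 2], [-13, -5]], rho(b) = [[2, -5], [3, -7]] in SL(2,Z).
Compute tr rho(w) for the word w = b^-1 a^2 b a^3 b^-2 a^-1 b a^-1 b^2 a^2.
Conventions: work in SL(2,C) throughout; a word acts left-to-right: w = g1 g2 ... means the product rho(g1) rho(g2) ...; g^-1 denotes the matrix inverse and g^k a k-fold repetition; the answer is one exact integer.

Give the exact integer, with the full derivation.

39083416

rho(b^-1) = [[-7, 5], [-3, 2]]
... * rho(a) = [[5, 2], [-13, -5]]  ->  [[-100, -39], [-41, -16]]
... * rho(a) = [[5, 2], [-13, -5]]  ->  [[7, -5], [3, -2]]
... * rho(b) = [[2, -5], [3, -7]]  ->  [[-1, 0], [0, -1]]
... * rho(a) = [[5, 2], [-13, -5]]  ->  [[-5, -2], [13, 5]]
... * rho(a) = [[5, 2], [-13, -5]]  ->  [[1, 0], [0, 1]]
... * rho(a) = [[5, 2], [-13, -5]]  ->  [[5, 2], [-13, -5]]
... * rho(b^-1) = [[-7, 5], [-3, 2]]  ->  [[-41, 29], [106, -75]]
... * rho(b^-1) = [[-7, 5], [-3, 2]]  ->  [[200, -147], [-517, 380]]
... * rho(a^-1) = [[-5, -2], [13, 5]]  ->  [[-2911, -1135], [7525, 2934]]
... * rho(b) = [[2, -5], [3, -7]]  ->  [[-9227, 22500], [23852, -58163]]
... * rho(a^-1) = [[-5, -2], [13, 5]]  ->  [[338635, 130954], [-875379, -338519]]
... * rho(b) = [[2, -5], [3, -7]]  ->  [[1070132, -2609853], [-2766315, 6746528]]
... * rho(b) = [[2, -5], [3, -7]]  ->  [[-5689295, 12918311], [14706954, -33394121]]
... * rho(a) = [[5, 2], [-13, -5]]  ->  [[-196384518, -75970145], [507658343, 196384513]]
... * rho(a) = [[5, 2], [-13, -5]]  ->  [[5689295, -12918311], [-14706954, 33394121]]
tr = 5689295 + 33394121 = 39083416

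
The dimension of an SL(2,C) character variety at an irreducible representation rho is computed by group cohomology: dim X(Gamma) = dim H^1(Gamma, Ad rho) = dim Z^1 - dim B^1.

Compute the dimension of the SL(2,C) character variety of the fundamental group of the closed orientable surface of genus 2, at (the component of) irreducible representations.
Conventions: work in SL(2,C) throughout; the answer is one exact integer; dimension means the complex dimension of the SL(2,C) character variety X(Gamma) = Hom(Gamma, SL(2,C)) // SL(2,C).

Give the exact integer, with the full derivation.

pi_1 of the closed genus-2 surface has 4 generators bound by the single product-of-commutators relator.
Unconstrained cocycle data is one sl_2 vector per generator (12 dimensions), cut by the relator condition d_2(z) = 0.
d_2 is surjective at irreducible rho (its cokernel H^2 is dual to H^0 = 0), so dim Z^1 = 12 - 3 = 9.
dim B^1 = 3 (coboundaries, injective at irreducible rho).
dim H^1 = 9 - 3 = 6 = dim X.

6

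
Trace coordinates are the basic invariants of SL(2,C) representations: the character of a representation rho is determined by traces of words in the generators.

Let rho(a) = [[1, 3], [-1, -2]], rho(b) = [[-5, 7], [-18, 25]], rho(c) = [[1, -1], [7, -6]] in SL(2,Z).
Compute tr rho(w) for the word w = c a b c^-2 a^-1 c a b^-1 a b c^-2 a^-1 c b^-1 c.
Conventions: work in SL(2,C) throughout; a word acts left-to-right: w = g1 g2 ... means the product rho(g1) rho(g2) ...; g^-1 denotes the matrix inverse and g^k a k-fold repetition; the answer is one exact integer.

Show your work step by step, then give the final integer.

7249409200847

rho(c) = [[1, -1], [7, -6]]
... * rho(a) = [[1, 3], [-1, -2]]  ->  [[2, 5], [13, 33]]
... * rho(b) = [[-5, 7], [-18, 25]]  ->  [[-100, 139], [-659, 916]]
... * rho(c^-1) = [[-6, 1], [-7, 1]]  ->  [[-373, 39], [-2458, 257]]
... * rho(c^-1) = [[-6, 1], [-7, 1]]  ->  [[1965, -334], [12949, -2201]]
... * rho(a^-1) = [[-2, -3], [1, 1]]  ->  [[-4264, -6229], [-28099, -41048]]
... * rho(c) = [[1, -1], [7, -6]]  ->  [[-47867, 41638], [-315435, 274387]]
... * rho(a) = [[1, 3], [-1, -2]]  ->  [[-89505, -226877], [-589822, -1495079]]
... * rho(b^-1) = [[25, -7], [18, -5]]  ->  [[-6321411, 1760920], [-41656972, 11604149]]
... * rho(a) = [[1, 3], [-1, -2]]  ->  [[-8082331, -22486073], [-53261121, -148179214]]
... * rho(b) = [[-5, 7], [-18, 25]]  ->  [[445160969, -618728142], [2933531457, -4077308197]]
... * rho(c^-1) = [[-6, 1], [-7, 1]]  ->  [[1660131180, -173567173], [10939968637, -1143776740]]
... * rho(c^-1) = [[-6, 1], [-7, 1]]  ->  [[-8745816869, 1486564007], [-57633374642, 9796191897]]
... * rho(a^-1) = [[-2, -3], [1, 1]]  ->  [[18978197745, 27724014614], [125062941181, 182696315823]]
... * rho(c) = [[1, -1], [7, -6]]  ->  [[213046300043, -185322285429], [1403937151942, -1221240836119]]
... * rho(b^-1) = [[25, -7], [18, -5]]  ->  [[1990356363353, -564712673156], [13116093748408, -3721355882999]]
... * rho(c) = [[1, -1], [7, -6]]  ->  [[-1962632348739, 1397919675583], [-12933397432585, 9212041549586]]
tr = -1962632348739 + 9212041549586 = 7249409200847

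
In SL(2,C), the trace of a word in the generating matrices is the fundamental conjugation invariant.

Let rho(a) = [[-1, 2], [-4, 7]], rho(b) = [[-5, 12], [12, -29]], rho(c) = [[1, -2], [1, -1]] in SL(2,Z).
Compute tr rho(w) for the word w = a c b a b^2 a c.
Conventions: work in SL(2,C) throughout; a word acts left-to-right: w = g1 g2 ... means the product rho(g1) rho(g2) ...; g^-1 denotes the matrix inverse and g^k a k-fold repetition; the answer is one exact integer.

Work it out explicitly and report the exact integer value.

286398

rho(a) = [[-1, 2], [-4, 7]]
... * rho(c) = [[1, -2], [1, -1]]  ->  [[1, 0], [3, 1]]
... * rho(b) = [[-5, 12], [12, -29]]  ->  [[-5, 12], [-3, 7]]
... * rho(a) = [[-1, 2], [-4, 7]]  ->  [[-43, 74], [-25, 43]]
... * rho(b) = [[-5, 12], [12, -29]]  ->  [[1103, -2662], [641, -1547]]
... * rho(b) = [[-5, 12], [12, -29]]  ->  [[-37459, 90434], [-21769, 52555]]
... * rho(a) = [[-1, 2], [-4, 7]]  ->  [[-324277, 558120], [-188451, 324347]]
... * rho(c) = [[1, -2], [1, -1]]  ->  [[233843, 90434], [135896, 52555]]
tr = 233843 + 52555 = 286398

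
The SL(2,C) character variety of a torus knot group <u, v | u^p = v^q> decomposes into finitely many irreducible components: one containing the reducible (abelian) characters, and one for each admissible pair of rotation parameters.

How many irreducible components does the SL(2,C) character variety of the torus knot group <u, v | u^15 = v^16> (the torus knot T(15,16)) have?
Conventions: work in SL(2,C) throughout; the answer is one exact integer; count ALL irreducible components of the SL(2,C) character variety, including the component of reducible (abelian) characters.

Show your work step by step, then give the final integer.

106

In the torus knot group T(15,16), u^15 = v^16 is central, so an irreducible representation sends it to +I or -I (Schur).
This locks tr(u) to 2*cos(pi*alpha/15), alpha in 1..14, and tr(v) to 2*cos(pi*beta/16), beta in 1..15, on each component of irreducible characters.
The two central values (-1)^alpha I and (-1)^beta I must be the same matrix, so alpha and beta share a parity.
count pairs: odd alpha (7 choices) x odd beta (8), plus even alpha (7) x even beta (7): 7*8 + 7*7 = 105.
components with irreducible characters: 105; plus the single component of reducible (abelian) characters: total 106.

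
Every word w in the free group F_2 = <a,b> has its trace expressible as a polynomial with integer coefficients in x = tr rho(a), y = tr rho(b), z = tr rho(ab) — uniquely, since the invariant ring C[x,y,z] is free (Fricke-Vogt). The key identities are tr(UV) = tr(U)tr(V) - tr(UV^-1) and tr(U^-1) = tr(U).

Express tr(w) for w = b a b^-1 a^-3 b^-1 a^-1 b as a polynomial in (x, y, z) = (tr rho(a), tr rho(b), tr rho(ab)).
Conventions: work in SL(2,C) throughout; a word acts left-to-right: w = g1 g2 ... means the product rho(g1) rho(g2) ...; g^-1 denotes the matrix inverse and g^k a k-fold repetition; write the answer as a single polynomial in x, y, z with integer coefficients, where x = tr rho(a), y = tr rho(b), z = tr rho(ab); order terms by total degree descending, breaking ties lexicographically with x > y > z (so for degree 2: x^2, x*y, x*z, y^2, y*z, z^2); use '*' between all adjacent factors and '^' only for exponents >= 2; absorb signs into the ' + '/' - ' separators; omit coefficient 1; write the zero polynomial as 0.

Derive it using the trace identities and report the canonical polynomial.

-x^3*y^2*z^2 + x^4*y*z + 2*x^2*y^3*z + x^2*y*z^3 - x^3*y^2 - x*y^4 - 5*x^2*y*z - y^3*z - y*z^3 + x^3 + 4*x*y^2 + 4*y*z - 3*x

tr(b^2) = tr(b) * tr(b) - tr(1) = y^2 - 2
tr(b^2 a) = tr(b) * tr(a b) - tr(a) = y*z - x
tr(a^-1 b^2) = tr(b^2) * tr(a) - tr(b^2 a) = x*y^2 - y*z - x
tr(a^-2 b^2) = tr(a^-1 b^2) * tr(a) - tr(a^-1 b^2 a) = x^2*y^2 - x*y*z - x^2 - y^2 + 2
tr(b^2 a b) = tr(b) * tr(b a b) - tr(b a) = y^2*z - x*y - z
tr(a b a b) = tr(a b) * tr(a b) - tr(1)   [split at repeated a] = z^2 - 2
tr(a b a) = tr(a) * tr(b a) - tr(b) = x*z - y
tr(b^2 a b a) = tr(b) * tr(a b a b) - tr(a b a) = y*z^2 - x*z - y
tr(b^2 a b a^-1) = tr(b^2 a b) * tr(a) - tr(b^2 a b a) = x*y^2*z - x^2*y - y*z^2 + y
tr(a^-2 b^2 a b) = tr(b^2 a b a^-1) * tr(a) - tr(b^2 a b) = x^2*y^2*z - x^3*y - x*y*z^2 - y^2*z + 2*x*y + z
tr(a^-3 b^2 a b) = tr(a^-2 b^2 a b) * tr(a) - tr(a^-2 b^2 a b a) = x^3*y^2*z - x^4*y - x^2*y*z^2 - 2*x*y^2*z + 3*x^2*y + y*z^2 + x*z - y
tr(a^-1 b^2 a b^-1 a^-2) = tr(a^-3 b^2 a) * tr(b) - tr(a^-3 b^2 a b) = -x^3*y^2*z + x^4*y + x^2*y^3 + x^2*y*z^2 + x*y^2*z - 4*x^2*y - y^3 - y*z^2 - x*z + 3*y
tr(b^3) = tr(b) * tr(b^2) - tr(b) = y^3 - 3*y
tr(a b^3 a) = tr(a) * tr(b^3 a) - tr(b^3) = x*y^2*z - x^2*y - y^3 - x*z + 3*y
tr(a b^3 a b) = tr(b) * tr(b a b a b) - tr(b a b a) = y^2*z^2 - x*y*z - y^2 - z^2 + 2
tr(b^2 a b^-1 a b) = tr(a b^3 a) * tr(b) - tr(a b^3 a b) = x*y^3*z - x^2*y^2 - y^4 - y^2*z^2 + 4*y^2 + z^2 - 2
tr(a^2 b a b) = tr(a) * tr(b a b a) - tr(b a b) = x*z^2 - y*z - x
tr(a^2 b a) = tr(a) * tr(a b a) - tr(a b) = x^2*z - x*y - z
tr(a b a b^2 a) = tr(b) * tr(a^2 b a b) - tr(a^2 b a) = x*y*z^2 - x^2*z - y^2*z + z
tr(a b a b a b) = tr(a b) * tr(a b a b) - tr(a^-1 b^-1)   [split at repeated a] = z^3 - 3*z
tr(a b a b^2 a b) = tr(b) * tr(a b a b a b) - tr(a b a b a) = y*z^3 - x*z^2 - 2*y*z + x
tr(b^2 a b^-1 a b a) = tr(a b a b^2 a) * tr(b) - tr(a b a b^2 a b) = x*y^2*z^2 - x^2*y*z - y^3*z - y*z^3 + x*z^2 + 3*y*z - x
tr(b a^-1 b^2 a b^-1 a) = tr(b^2 a b^-1 a b) * tr(a) - tr(b^2 a b^-1 a b a) = x^2*y^3*z - x^3*y^2 - x*y^4 - 2*x*y^2*z^2 + x^2*y*z + y^3*z + y*z^3 + 4*x*y^2 - 3*y*z - x
tr(a^-1 b a^-1 b^2 a b^-1) = tr(b a^-1 b^2 a b^-1) * tr(a) - tr(b a^-1 b^2 a b^-1 a) = -x^2*y^3*z + x^3*y^2 + x*y^4 + 2*x*y^2*z^2 - x^2*y*z - y^3*z - y*z^3 - 3*x*y^2 + 3*y*z - x
tr(a^-1 b^2 a b^-1 a^-2 b) = tr(a^-1 b a^-1 b^2 a b^-1) * tr(a) - tr(a^-1 b a^-1 b^2 a b^-1 a) = -x^3*y^3*z + x^4*y^2 + x^2*y^4 + 2*x^2*y^2*z^2 - x^3*y*z - x*y^3*z - x*y*z^3 - 3*x^2*y^2 + 3*x*y*z - x^2 - y^2 + 2
tr(a^-1 b^-1 a^-1 b^2 a b^-1 a^-1) = tr(a^-1 b^2 a b^-1 a^-2) * tr(b) - tr(a^-1 b^2 a b^-1 a^-2 b) = -x^2*y^2*z^2 + x^3*y*z + 2*x*y^3*z + x*y*z^3 - x^2*y^2 - y^4 - y^2*z^2 - 4*x*y*z + x^2 + 4*y^2 - 2
tr(b^2 a b^-1 a^-1) = tr(a^-1 b^2 a) * tr(b) - tr(a^-1 b^2 a b) = -x*y^2*z + x^2*y + y^3 + y*z^2 - 3*y
tr(a^-1 b^2 a b^-1 a^-1) = tr(b^2 a b^-1 a^-1) * tr(a) - tr(b^2 a b^-1) = -x^2*y^2*z + x^3*y + x*y^3 + x*y*z^2 - 3*x*y - z
tr(a^-1 b^-1 a^-1 b^2 a b^-1) = tr(a^-1 b^2 a b^-1 a^-1) * tr(b) - tr(a^-1 b^2 a b^-1 a^-1 b) = -x*y^2*z^2 + x^2*y*z + y^3*z + y*z^3 - 4*y*z + x
tr(b a b^-1 a^-3 b^-1 a^-1 b) = tr(a^-1 b^-1 a^-1 b^2 a b^-1 a^-1) * tr(a) - tr(a^-1 b^-1 a^-1 b^2 a b^-1) = -x^3*y^2*z^2 + x^4*y*z + 2*x^2*y^3*z + x^2*y*z^3 - x^3*y^2 - x*y^4 - 5*x^2*y*z - y^3*z - y*z^3 + x^3 + 4*x*y^2 + 4*y*z - 3*x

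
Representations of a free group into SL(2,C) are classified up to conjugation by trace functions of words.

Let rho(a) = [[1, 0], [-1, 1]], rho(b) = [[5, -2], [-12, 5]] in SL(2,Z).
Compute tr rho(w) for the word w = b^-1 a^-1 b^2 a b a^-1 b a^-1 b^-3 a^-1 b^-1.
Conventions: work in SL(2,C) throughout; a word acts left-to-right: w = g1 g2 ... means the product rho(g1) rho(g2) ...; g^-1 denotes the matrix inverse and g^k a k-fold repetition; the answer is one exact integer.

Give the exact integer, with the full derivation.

-44570992

rho(b^-1) = [[5, 2], [12, 5]]
... * rho(a^-1) = [[1, 0], [1, 1]]  ->  [[7, 2], [17, 5]]
... * rho(b) = [[5, -2], [-12, 5]]  ->  [[11, -4], [25, -9]]
... * rho(b) = [[5, -2], [-12, 5]]  ->  [[103, -42], [233, -95]]
... * rho(a) = [[1, 0], [-1, 1]]  ->  [[145, -42], [328, -95]]
... * rho(b) = [[5, -2], [-12, 5]]  ->  [[1229, -500], [2780, -1131]]
... * rho(a^-1) = [[1, 0], [1, 1]]  ->  [[729, -500], [1649, -1131]]
... * rho(b) = [[5, -2], [-12, 5]]  ->  [[9645, -3958], [21817, -8953]]
... * rho(a^-1) = [[1, 0], [1, 1]]  ->  [[5687, -3958], [12864, -8953]]
... * rho(b^-1) = [[5, 2], [12, 5]]  ->  [[-19061, -8416], [-43116, -19037]]
... * rho(b^-1) = [[5, 2], [12, 5]]  ->  [[-196297, -80202], [-444024, -181417]]
... * rho(b^-1) = [[5, 2], [12, 5]]  ->  [[-1943909, -793604], [-4397124, -1795133]]
... * rho(a^-1) = [[1, 0], [1, 1]]  ->  [[-2737513, -793604], [-6192257, -1795133]]
... * rho(b^-1) = [[5, 2], [12, 5]]  ->  [[-23210813, -9443046], [-52502881, -21360179]]
tr = -23210813 + -21360179 = -44570992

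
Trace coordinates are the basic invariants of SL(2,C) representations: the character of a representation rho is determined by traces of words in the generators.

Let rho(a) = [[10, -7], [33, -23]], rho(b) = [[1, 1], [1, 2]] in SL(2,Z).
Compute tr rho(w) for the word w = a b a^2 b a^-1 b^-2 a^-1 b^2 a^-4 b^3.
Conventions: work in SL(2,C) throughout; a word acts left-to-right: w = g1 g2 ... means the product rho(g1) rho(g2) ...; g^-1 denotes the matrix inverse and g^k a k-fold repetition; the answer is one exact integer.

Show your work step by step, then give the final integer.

rho(a) = [[10, -7], [33, -23]]
... * rho(b) = [[1, 1], [1, 2]]  ->  [[3, -4], [10, -13]]
... * rho(a) = [[10, -7], [33, -23]]  ->  [[-102, 71], [-329, 229]]
... * rho(a) = [[10, -7], [33, -23]]  ->  [[1323, -919], [4267, -2964]]
... * rho(b) = [[1, 1], [1, 2]]  ->  [[404, -515], [1303, -1661]]
... * rho(a^-1) = [[-23, 7], [-33, 10]]  ->  [[7703, -2322], [24844, -7489]]
... * rho(b^-1) = [[2, -1], [-1, 1]]  ->  [[17728, -10025], [57177, -32333]]
... * rho(b^-1) = [[2, -1], [-1, 1]]  ->  [[45481, -27753], [146687, -89510]]
... * rho(a^-1) = [[-23, 7], [-33, 10]]  ->  [[-130214, 40837], [-419971, 131709]]
... * rho(b) = [[1, 1], [1, 2]]  ->  [[-89377, -48540], [-288262, -156553]]
... * rho(b) = [[1, 1], [1, 2]]  ->  [[-137917, -186457], [-444815, -601368]]
... * rho(a^-1) = [[-23, 7], [-33, 10]]  ->  [[9325172, -2829989], [30075889, -9127385]]
... * rho(a^-1) = [[-23, 7], [-33, 10]]  ->  [[-121089319, 36976314], [-390541742, 119257373]]
... * rho(a^-1) = [[-23, 7], [-33, 10]]  ->  [[1564835975, -477862093], [5046966757, -1541218464]]
... * rho(a^-1) = [[-23, 7], [-33, 10]]  ->  [[-20221778356, 6175230895], [-65220026099, 19916582659]]
... * rho(b) = [[1, 1], [1, 2]]  ->  [[-14046547461, -7871316566], [-45303443440, -25386860781]]
... * rho(b) = [[1, 1], [1, 2]]  ->  [[-21917864027, -29789180593], [-70690304221, -96077165002]]
... * rho(b) = [[1, 1], [1, 2]]  ->  [[-51707044620, -81496225213], [-166767469223, -262844634225]]
tr = -51707044620 + -262844634225 = -314551678845

-314551678845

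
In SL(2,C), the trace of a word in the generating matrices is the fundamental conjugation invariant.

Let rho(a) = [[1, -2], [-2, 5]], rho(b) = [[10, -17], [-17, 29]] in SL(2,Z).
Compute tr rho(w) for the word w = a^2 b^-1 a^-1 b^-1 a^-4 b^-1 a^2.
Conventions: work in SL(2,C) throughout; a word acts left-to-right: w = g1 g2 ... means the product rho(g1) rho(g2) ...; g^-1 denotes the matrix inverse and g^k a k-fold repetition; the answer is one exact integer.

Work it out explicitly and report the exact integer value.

8352669926

rho(a) = [[1, -2], [-2, 5]]
... * rho(a) = [[1, -2], [-2, 5]]  ->  [[5, -12], [-12, 29]]
... * rho(b^-1) = [[29, 17], [17, 10]]  ->  [[-59, -35], [145, 86]]
... * rho(a^-1) = [[5, 2], [2, 1]]  ->  [[-365, -153], [897, 376]]
... * rho(b^-1) = [[29, 17], [17, 10]]  ->  [[-13186, -7735], [32405, 19009]]
... * rho(a^-1) = [[5, 2], [2, 1]]  ->  [[-81400, -34107], [200043, 83819]]
... * rho(a^-1) = [[5, 2], [2, 1]]  ->  [[-475214, -196907], [1167853, 483905]]
... * rho(a^-1) = [[5, 2], [2, 1]]  ->  [[-2769884, -1147335], [6807075, 2819611]]
... * rho(a^-1) = [[5, 2], [2, 1]]  ->  [[-16144090, -6687103], [39674597, 16433761]]
... * rho(b^-1) = [[29, 17], [17, 10]]  ->  [[-581859361, -341320560], [1429937250, 838805759]]
... * rho(a) = [[1, -2], [-2, 5]]  ->  [[100781759, -542884078], [-247674268, 1334154295]]
... * rho(a) = [[1, -2], [-2, 5]]  ->  [[1186549915, -2915983908], [-2915982858, 7166120011]]
tr = 1186549915 + 7166120011 = 8352669926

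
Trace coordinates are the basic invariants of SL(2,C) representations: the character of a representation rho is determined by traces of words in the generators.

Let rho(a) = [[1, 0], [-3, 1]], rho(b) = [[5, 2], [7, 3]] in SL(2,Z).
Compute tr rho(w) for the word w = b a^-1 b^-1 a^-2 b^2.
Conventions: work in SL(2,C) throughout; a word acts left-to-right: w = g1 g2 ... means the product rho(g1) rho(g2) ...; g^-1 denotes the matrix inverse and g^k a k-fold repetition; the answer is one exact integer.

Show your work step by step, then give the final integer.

-4330

rho(b) = [[5, 2], [7, 3]]
... * rho(a^-1) = [[1, 0], [3, 1]]  ->  [[11, 2], [16, 3]]
... * rho(b^-1) = [[3, -2], [-7, 5]]  ->  [[19, -12], [27, -17]]
... * rho(a^-1) = [[1, 0], [3, 1]]  ->  [[-17, -12], [-24, -17]]
... * rho(a^-1) = [[1, 0], [3, 1]]  ->  [[-53, -12], [-75, -17]]
... * rho(b) = [[5, 2], [7, 3]]  ->  [[-349, -142], [-494, -201]]
... * rho(b) = [[5, 2], [7, 3]]  ->  [[-2739, -1124], [-3877, -1591]]
tr = -2739 + -1591 = -4330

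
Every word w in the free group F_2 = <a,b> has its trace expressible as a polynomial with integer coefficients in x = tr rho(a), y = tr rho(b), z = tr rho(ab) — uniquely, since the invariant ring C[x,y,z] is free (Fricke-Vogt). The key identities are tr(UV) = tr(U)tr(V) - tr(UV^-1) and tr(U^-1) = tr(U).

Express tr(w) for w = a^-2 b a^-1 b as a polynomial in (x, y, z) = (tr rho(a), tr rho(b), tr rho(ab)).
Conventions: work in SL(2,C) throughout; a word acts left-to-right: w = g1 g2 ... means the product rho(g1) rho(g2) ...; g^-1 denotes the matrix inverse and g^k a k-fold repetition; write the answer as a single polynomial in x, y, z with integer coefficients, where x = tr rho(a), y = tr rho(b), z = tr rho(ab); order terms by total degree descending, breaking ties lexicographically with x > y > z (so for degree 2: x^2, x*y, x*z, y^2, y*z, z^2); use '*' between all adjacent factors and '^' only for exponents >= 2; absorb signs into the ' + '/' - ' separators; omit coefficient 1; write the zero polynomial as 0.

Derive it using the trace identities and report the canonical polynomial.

x^3*y^2 - 2*x^2*y*z - x*y^2 + x*z^2 + y*z - x

tr(b^2) = tr(b) * tr(b) - tr(1) = y^2 - 2
reduce: tr(b^2 a) = tr(b) * tr(a b) - tr(a) = y*z - x
so tr(b a^-1 b) = tr(b^2) * tr(a) - tr(b^2 a) = x*y^2 - y*z - x
tr(b a b a) = tr(b a) * tr(b a) - tr(1)   [split at repeated b] = z^2 - 2
reduce: tr(b a^-1 b a) = tr(b a b) * tr(a) - tr(b a b a) = x*y*z - x^2 - z^2 + 2
so tr(b a^-1 b a^-1) = tr(b a^-1 b) * tr(a) - tr(b a^-1 b a) = x^2*y^2 - 2*x*y*z + z^2 - 2
tr(a^-2 b a^-1 b) = tr(b a^-1 b a^-1) * tr(a) - tr(b a^-1 b) = x^3*y^2 - 2*x^2*y*z - x*y^2 + x*z^2 + y*z - x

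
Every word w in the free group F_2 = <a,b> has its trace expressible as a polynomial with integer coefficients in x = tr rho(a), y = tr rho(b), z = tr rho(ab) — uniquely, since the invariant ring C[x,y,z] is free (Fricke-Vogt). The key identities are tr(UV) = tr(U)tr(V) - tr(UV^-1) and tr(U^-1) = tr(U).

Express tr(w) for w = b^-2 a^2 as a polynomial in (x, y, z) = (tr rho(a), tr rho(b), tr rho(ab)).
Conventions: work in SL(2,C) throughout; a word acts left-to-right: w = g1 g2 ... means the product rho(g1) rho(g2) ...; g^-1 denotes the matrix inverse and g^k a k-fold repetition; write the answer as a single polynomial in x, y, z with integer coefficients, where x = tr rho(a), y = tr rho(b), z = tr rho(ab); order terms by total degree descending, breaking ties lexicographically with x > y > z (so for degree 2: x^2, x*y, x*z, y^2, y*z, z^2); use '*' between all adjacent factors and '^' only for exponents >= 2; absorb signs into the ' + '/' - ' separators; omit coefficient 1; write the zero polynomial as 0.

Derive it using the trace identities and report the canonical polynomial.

use: tr(a^2) = tr(a) * tr(a) - tr(1)  (reduce the a square) = x^2 - 2
tr(a^2 b) = tr(a) * tr(b a) - tr(b)  (reduce the a square) = x*z - y
tr(a^2 b^-1) = tr(a^2) * tr(b) - tr(a^2 b)  (eliminate b^-1) = x^2*y - x*z - y
tr(b^-2 a^2) = tr(a^2 b^-1) * tr(b) - tr(a^2)  (eliminate b^-1) = x^2*y^2 - x*y*z - x^2 - y^2 + 2

x^2*y^2 - x*y*z - x^2 - y^2 + 2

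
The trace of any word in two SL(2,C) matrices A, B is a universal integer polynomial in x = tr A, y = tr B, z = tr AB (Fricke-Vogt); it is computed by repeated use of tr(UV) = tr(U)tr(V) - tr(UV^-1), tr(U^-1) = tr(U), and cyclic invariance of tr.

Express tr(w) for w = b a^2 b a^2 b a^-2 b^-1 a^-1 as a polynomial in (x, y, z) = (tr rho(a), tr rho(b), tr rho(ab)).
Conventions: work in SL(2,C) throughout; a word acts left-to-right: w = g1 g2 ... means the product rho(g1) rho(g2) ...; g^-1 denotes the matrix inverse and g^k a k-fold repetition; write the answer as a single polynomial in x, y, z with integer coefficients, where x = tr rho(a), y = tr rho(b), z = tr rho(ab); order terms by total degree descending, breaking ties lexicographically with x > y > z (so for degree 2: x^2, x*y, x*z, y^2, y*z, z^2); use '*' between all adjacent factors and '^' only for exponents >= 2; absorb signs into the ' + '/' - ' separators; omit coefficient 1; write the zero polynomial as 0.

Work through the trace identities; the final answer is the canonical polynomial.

x^4*y*z^3 - x^5*z^2 - 3*x^3*y^2*z^2 - x^3*z^4 + 2*x^4*y*z + 3*x^2*y^3*z + 2*x^2*y*z^3 - x^3*y^2 + 4*x^3*z^2 - x*y^4 - x*y^2*z^2 - 8*x^2*y*z + 4*x*y^2 + y*z - x

and trace(a^2 b) = trace(a)*trace(b a) - trace(b) = x*z - y
and trace(a^2) = trace(a)*trace(a) - trace(1) = x^2 - 2
and trace(b a^2 b) = trace(b)*trace(a^2 b) - trace(a^2) = x*y*z - x^2 - y^2 + 2
trace(b a b a) = trace(b a)*trace(b a) - trace(1) = z^2 - 2
and trace(b a b) = trace(b)*trace(a b) - trace(a) = y*z - x
trace(a^2 b a b) = trace(a)*trace(b a b a) - trace(b a b) = x*z^2 - y*z - x
trace(a^2 b a) = trace(a)*trace(a b a) - trace(a b) = x^2*z - x*y - z
trace(b^2 a^2 b a) = trace(b)*trace(a^2 b a b) - trace(a^2 b a) = x*y*z^2 - x^2*z - y^2*z + z
trace(b^3 a) = trace(b)*trace(a b^2) - trace(a b) = y^2*z - x*y - z
and trace(b^2) = trace(b)*trace(b) - trace(1) = y^2 - 2
and trace(b^3) = trace(b)*trace(b^2) - trace(b) = y^3 - 3*y
trace(b^2 a^2 b) = trace(a)*trace(b^3 a) - trace(b^3) = x*y^2*z - x^2*y - y^3 - x*z + 3*y
next, trace(b a^2 b a^2 b) = trace(a)*trace(b^2 a^2 b a) - trace(b^2 a^2 b) = x^2*y*z^2 - x^3*z - 2*x*y^2*z + x^2*y + y^3 + 2*x*z - 3*y
trace(b a b a b a) = trace(a b)*trace(a b a b) - trace(a^-1 b^-1) = z^3 - 3*z
trace(b a b a b) = trace(b)*trace(a b a b) - trace(a b a) = y*z^2 - x*z - y
trace(b a^2 b a b a) = trace(a)*trace(b a b a b a) - trace(b a b a b) = x*z^3 - y*z^2 - 2*x*z + y
next, trace(a b a^2 b a^2 b) = trace(a)*trace(b a^2 b a b a) - trace(b a^2 b a b) = x^2*z^3 - 2*x*y*z^2 - x^2*z + y^2*z + x*y - z
and trace(b a^3 b a) = trace(a)*trace(a b a b a) - trace(a b a b) = x^2*z^2 - x*y*z - x^2 - z^2 + 2
and trace(a^3) = trace(a)*trace(a^2) - trace(a) = x^3 - 3*x
trace(b a^3 b) = trace(b)*trace(a^3 b) - trace(a^3) = x^2*y*z - x^3 - x*y^2 - y*z + 3*x
trace(a b a^2 b a^2) = trace(a)*trace(b a^3 b a) - trace(b a^3 b) = x^3*z^2 - 2*x^2*y*z + x*y^2 - x*z^2 + y*z - x
next, trace(b a b a^2 b a^2 b) = trace(b)*trace(a b a^2 b a^2 b) - trace(a b a^2 b a^2) = x^2*y*z^3 - x^3*z^2 - 2*x*y^2*z^2 + x^2*y*z + y^3*z + x*z^2 - 2*y*z + x
next, trace(b a b a b a b a) = trace(a b a b)*trace(a b a b) - trace(1) = z^4 - 4*z^2 + 2
trace(b a b a b a b) = trace(b)*trace(a b a b a b) - trace(a b a b a) = y*z^3 - x*z^2 - 2*y*z + x
trace(b a b a b a^2 b a) = trace(a)*trace(b a b a b a b a) - trace(b a b a b a b) = x*z^4 - y*z^3 - 3*x*z^2 + 2*y*z + x
trace(b a b a b a^2 b) = trace(b)*trace(a b a b a^2 b) - trace(a b a b a^2) = x*y*z^3 - x^2*z^2 - y^2*z^2 - x*y*z + x^2 + y^2 + z^2 - 2
and trace(b a b a^2 b a^2 b a) = trace(a)*trace(b a b a b a^2 b a) - trace(b a b a b a^2 b) = x^2*z^4 - 2*x*y*z^3 - 2*x^2*z^2 + y^2*z^2 + 3*x*y*z - y^2 - z^2 + 2
trace(a b a^2 b a^2 b a^-1 b) = trace(b a b a^2 b a^2 b)*trace(a) - trace(b a b a^2 b a^2 b a) = x^3*y*z^3 - x^4*z^2 - 2*x^2*y^2*z^2 - x^2*z^4 + x^3*y*z + x*y^3*z + 2*x*y*z^3 + 3*x^2*z^2 - y^2*z^2 - 5*x*y*z + x^2 + y^2 + z^2 - 2
trace(a^-1 b^-1 a b a^2 b a^2 b) = trace(a b a^2 b a^2 b a^-1)*trace(b) - trace(a b a^2 b a^2 b a^-1 b) = -x^3*y*z^3 + x^4*z^2 + 3*x^2*y^2*z^2 + x^2*z^4 - 2*x^3*y*z - 3*x*y^3*z - 2*x*y*z^3 + x^2*y^2 - 3*x^2*z^2 + y^4 + y^2*z^2 + 7*x*y*z - x^2 - 4*y^2 - z^2 + 2
trace(b a^2 b a^2 b a^-2 b^-1 a) = trace(a^-1 b^-1 a b a^2 b a^2 b)*trace(a) - trace(a^-1 b^-1 a b a^2 b a^2 b a) = -x^4*y*z^3 + x^5*z^2 + 3*x^3*y^2*z^2 + x^3*z^4 - 2*x^4*y*z - 3*x^2*y^3*z - 2*x^2*y*z^3 + x^3*y^2 - 4*x^3*z^2 + x*y^4 + x*y^2*z^2 + 9*x^2*y*z - x^3 - 5*x*y^2 - y*z + 3*x
next, trace(b a^2 b a^2 b a^-2 b^-1 a^-1) = trace(b a^2 b a^2 b a^-2 b^-1)*trace(a) - trace(b a^2 b a^2 b a^-2 b^-1 a) = x^4*y*z^3 - x^5*z^2 - 3*x^3*y^2*z^2 - x^3*z^4 + 2*x^4*y*z + 3*x^2*y^3*z + 2*x^2*y*z^3 - x^3*y^2 + 4*x^3*z^2 - x*y^4 - x*y^2*z^2 - 8*x^2*y*z + 4*x*y^2 + y*z - x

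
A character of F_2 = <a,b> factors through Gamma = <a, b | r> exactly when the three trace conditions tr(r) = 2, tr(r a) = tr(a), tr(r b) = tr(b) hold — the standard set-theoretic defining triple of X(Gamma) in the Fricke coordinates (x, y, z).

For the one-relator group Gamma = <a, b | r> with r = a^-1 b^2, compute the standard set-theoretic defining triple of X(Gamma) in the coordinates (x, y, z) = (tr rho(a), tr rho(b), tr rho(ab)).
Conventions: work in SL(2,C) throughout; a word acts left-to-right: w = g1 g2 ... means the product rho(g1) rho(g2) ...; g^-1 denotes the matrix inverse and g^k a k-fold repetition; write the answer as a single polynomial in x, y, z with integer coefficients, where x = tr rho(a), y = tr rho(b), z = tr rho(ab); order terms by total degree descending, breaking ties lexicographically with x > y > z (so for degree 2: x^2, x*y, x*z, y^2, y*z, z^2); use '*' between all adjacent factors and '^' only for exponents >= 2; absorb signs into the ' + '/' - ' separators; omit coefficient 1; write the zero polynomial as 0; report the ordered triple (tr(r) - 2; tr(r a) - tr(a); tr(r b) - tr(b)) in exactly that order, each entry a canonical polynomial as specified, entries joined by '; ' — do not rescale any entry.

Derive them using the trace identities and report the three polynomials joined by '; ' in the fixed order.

x*y^2 - y*z - x - 2; y^2 - x - 2; x*y^3 - y^2*z - 2*x*y - y + z

so trace(b^2) = trace(b) trace(b) - trace(1)   [square of b] = y^2 - 2
reduce: trace(b^2 a) = trace(b) trace(a b) - trace(a)   [square of b] = y*z - x
trace(a^-1 b^2) = trace(b^2) trace(a) - trace(b^2 a)   [inverse elimination on a] = x*y^2 - y*z - x
reduce: trace(b^3) = trace(b) trace(b^2) - trace(b) = y^3 - 3*y
so trace(b^3 a) = trace(b) trace(a b^2) - trace(a b) = y^2*z - x*y - z
trace(a^-1 b^3) = trace(b^3) trace(a) - trace(b^3 a) = x*y^3 - y^2*z - 2*x*y + z
assemble the triple (trace(r) - 2; trace(r a) - x; trace(r b) - y)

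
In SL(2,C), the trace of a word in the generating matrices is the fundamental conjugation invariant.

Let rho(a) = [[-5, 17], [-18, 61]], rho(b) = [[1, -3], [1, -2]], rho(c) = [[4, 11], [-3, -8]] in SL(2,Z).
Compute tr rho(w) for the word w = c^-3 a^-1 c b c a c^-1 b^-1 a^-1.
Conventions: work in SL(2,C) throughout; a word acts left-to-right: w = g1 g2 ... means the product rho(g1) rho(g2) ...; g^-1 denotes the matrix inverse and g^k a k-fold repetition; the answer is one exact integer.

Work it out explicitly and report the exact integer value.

266645183556

rho(c^-1) = [[-8, -11], [3, 4]]
... * rho(c^-1) = [[-8, -11], [3, 4]]  ->  [[31, 44], [-12, -17]]
... * rho(c^-1) = [[-8, -11], [3, 4]]  ->  [[-116, -165], [45, 64]]
... * rho(a^-1) = [[61, -17], [18, -5]]  ->  [[-10046, 2797], [3897, -1085]]
... * rho(c) = [[4, 11], [-3, -8]]  ->  [[-48575, -132882], [18843, 51547]]
... * rho(b) = [[1, -3], [1, -2]]  ->  [[-181457, 411489], [70390, -159623]]
... * rho(c) = [[4, 11], [-3, -8]]  ->  [[-1960295, -5287939], [760429, 2051274]]
... * rho(a) = [[-5, 17], [-18, 61]]  ->  [[104984377, -355889294], [-40725077, 138055007]]
... * rho(c^-1) = [[-8, -11], [3, 4]]  ->  [[-1907542898, -2578385323], [739965637, 1000195875]]
... * rho(b^-1) = [[-2, 3], [-1, 1]]  ->  [[6393471119, -8301014017], [-2480127149, 3220092786]]
... * rho(a^-1) = [[61, -17], [18, -5]]  ->  [[240583485953, -67183938938], [-93326085941, 26061697603]]
tr = 240583485953 + 26061697603 = 266645183556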